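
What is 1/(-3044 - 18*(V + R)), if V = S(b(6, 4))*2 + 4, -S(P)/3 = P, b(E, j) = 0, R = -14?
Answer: -1/2864 ≈ -0.00034916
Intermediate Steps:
S(P) = -3*P
V = 4 (V = -3*0*2 + 4 = 0*2 + 4 = 0 + 4 = 4)
1/(-3044 - 18*(V + R)) = 1/(-3044 - 18*(4 - 14)) = 1/(-3044 - 18*(-10)) = 1/(-3044 + 180) = 1/(-2864) = -1/2864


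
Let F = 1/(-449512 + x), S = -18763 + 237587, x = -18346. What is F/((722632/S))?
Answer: -27353/42261145282 ≈ -6.4724e-7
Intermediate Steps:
S = 218824
F = -1/467858 (F = 1/(-449512 - 18346) = 1/(-467858) = -1/467858 ≈ -2.1374e-6)
F/((722632/S)) = -1/(467858*(722632/218824)) = -1/(467858*(722632*(1/218824))) = -1/(467858*90329/27353) = -1/467858*27353/90329 = -27353/42261145282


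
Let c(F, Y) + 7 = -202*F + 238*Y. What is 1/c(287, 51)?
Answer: -1/45843 ≈ -2.1814e-5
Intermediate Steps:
c(F, Y) = -7 - 202*F + 238*Y (c(F, Y) = -7 + (-202*F + 238*Y) = -7 - 202*F + 238*Y)
1/c(287, 51) = 1/(-7 - 202*287 + 238*51) = 1/(-7 - 57974 + 12138) = 1/(-45843) = -1/45843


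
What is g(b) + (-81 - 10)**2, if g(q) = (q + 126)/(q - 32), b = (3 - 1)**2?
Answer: 115869/14 ≈ 8276.4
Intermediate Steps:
b = 4 (b = 2**2 = 4)
g(q) = (126 + q)/(-32 + q)
g(b) + (-81 - 10)**2 = (126 + 4)/(-32 + 4) + (-81 - 10)**2 = 130/(-28) + (-91)**2 = -1/28*130 + 8281 = -65/14 + 8281 = 115869/14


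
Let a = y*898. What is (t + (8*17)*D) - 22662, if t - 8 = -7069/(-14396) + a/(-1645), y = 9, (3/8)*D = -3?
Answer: -562348993607/23681420 ≈ -23746.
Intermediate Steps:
D = -8 (D = (8/3)*(-3) = -8)
a = 8082 (a = 9*898 = 8082)
t = 84731393/23681420 (t = 8 + (-7069/(-14396) + 8082/(-1645)) = 8 + (-7069*(-1/14396) + 8082*(-1/1645)) = 8 + (7069/14396 - 8082/1645) = 8 - 104719967/23681420 = 84731393/23681420 ≈ 3.5780)
(t + (8*17)*D) - 22662 = (84731393/23681420 + (8*17)*(-8)) - 22662 = (84731393/23681420 + 136*(-8)) - 22662 = (84731393/23681420 - 1088) - 22662 = -25680653567/23681420 - 22662 = -562348993607/23681420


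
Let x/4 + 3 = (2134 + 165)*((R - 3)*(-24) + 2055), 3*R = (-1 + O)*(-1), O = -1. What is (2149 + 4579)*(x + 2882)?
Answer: 130628331728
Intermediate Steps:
R = ⅔ (R = ((-1 - 1)*(-1))/3 = (-2*(-1))/3 = (⅓)*2 = ⅔ ≈ 0.66667)
x = 19412744 (x = -12 + 4*((2134 + 165)*((⅔ - 3)*(-24) + 2055)) = -12 + 4*(2299*(-7/3*(-24) + 2055)) = -12 + 4*(2299*(56 + 2055)) = -12 + 4*(2299*2111) = -12 + 4*4853189 = -12 + 19412756 = 19412744)
(2149 + 4579)*(x + 2882) = (2149 + 4579)*(19412744 + 2882) = 6728*19415626 = 130628331728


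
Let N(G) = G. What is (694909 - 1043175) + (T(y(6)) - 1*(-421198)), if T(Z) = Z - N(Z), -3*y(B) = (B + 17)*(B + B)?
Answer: 72932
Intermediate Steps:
y(B) = -2*B*(17 + B)/3 (y(B) = -(B + 17)*(B + B)/3 = -(17 + B)*2*B/3 = -2*B*(17 + B)/3)
T(Z) = 0 (T(Z) = Z - Z = 0)
(694909 - 1043175) + (T(y(6)) - 1*(-421198)) = (694909 - 1043175) + (0 - 1*(-421198)) = -348266 + (0 + 421198) = -348266 + 421198 = 72932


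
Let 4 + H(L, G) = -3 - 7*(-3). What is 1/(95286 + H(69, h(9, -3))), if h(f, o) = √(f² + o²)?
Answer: 1/95300 ≈ 1.0493e-5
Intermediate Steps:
H(L, G) = 14 (H(L, G) = -4 + (-3 - 7*(-3)) = -4 + (-3 + 21) = -4 + 18 = 14)
1/(95286 + H(69, h(9, -3))) = 1/(95286 + 14) = 1/95300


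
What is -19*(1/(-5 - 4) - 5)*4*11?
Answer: 38456/9 ≈ 4272.9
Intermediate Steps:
-19*(1/(-5 - 4) - 5)*4*11 = -19*(1/(-9) - 5)*4*11 = -19*(-1/9 - 5)*4*11 = -(-874)*4/9*11 = -19*(-184/9)*11 = (3496/9)*11 = 38456/9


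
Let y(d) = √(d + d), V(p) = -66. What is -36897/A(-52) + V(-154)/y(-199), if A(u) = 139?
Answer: -36897/139 + 33*I*√398/199 ≈ -265.45 + 3.3083*I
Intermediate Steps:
y(d) = √2*√d (y(d) = √(2*d) = √2*√d)
-36897/A(-52) + V(-154)/y(-199) = -36897/139 - 66*(-I*√398/398) = -36897/139 - (-33)*I*√398/199 = -36897/139 + 33*I*√398/199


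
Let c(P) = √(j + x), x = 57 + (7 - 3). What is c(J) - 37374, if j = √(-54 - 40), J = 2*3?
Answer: -37374 + √(61 + I*√94) ≈ -37366.0 + 0.61874*I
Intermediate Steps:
J = 6
x = 61 (x = 57 + 4 = 61)
j = I*√94 (j = √(-94) = I*√94 ≈ 9.6954*I)
c(P) = √(61 + I*√94) (c(P) = √(I*√94 + 61) = √(61 + I*√94))
c(J) - 37374 = √(61 + I*√94) - 37374 = -37374 + √(61 + I*√94)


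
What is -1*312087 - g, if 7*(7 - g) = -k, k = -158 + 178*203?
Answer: -2220634/7 ≈ -3.1723e+5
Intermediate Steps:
k = 35976 (k = -158 + 36134 = 35976)
g = 36025/7 (g = 7 - (-1)*35976/7 = 7 - ⅐*(-35976) = 7 + 35976/7 = 36025/7 ≈ 5146.4)
-1*312087 - g = -1*312087 - 1*36025/7 = -312087 - 36025/7 = -2220634/7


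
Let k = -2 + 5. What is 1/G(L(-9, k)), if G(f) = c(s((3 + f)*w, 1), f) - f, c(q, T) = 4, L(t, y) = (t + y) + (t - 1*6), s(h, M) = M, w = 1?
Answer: 1/25 ≈ 0.040000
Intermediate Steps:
k = 3
L(t, y) = -6 + y + 2*t (L(t, y) = (t + y) + (t - 6) = (t + y) + (-6 + t) = -6 + y + 2*t)
G(f) = 4 - f
1/G(L(-9, k)) = 1/(4 - (-6 + 3 + 2*(-9))) = 1/(4 - (-6 + 3 - 18)) = 1/(4 - 1*(-21)) = 1/(4 + 21) = 1/25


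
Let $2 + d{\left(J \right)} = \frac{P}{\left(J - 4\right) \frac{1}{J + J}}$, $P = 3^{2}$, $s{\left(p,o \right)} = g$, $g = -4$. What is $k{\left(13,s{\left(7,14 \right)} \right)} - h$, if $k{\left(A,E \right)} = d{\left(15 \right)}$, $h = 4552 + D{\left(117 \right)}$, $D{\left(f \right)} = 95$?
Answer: $- \frac{50869}{11} \approx -4624.5$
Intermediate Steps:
$s{\left(p,o \right)} = -4$
$P = 9$
$h = 4647$ ($h = 4552 + 95 = 4647$)
$d{\left(J \right)} = -2 + \frac{18 J}{-4 + J}$ ($d{\left(J \right)} = -2 + \frac{9}{\left(J - 4\right) \frac{1}{J + J}} = -2 + \frac{9}{\left(-4 + J\right) \frac{1}{2 J}} = -2 + \frac{9}{\frac{1}{2} \frac{1}{J} \left(-4 + J\right)} = -2 + 9 \frac{2 J}{-4 + J} = -2 + \frac{18 J}{-4 + J}$)
$k{\left(A,E \right)} = \frac{248}{11}$ ($k{\left(A,E \right)} = \frac{8 \left(1 + 2 \cdot 15\right)}{-4 + 15} = \frac{8 \left(1 + 30\right)}{11} = 8 \cdot \frac{1}{11} \cdot 31 = \frac{248}{11}$)
$k{\left(13,s{\left(7,14 \right)} \right)} - h = \frac{248}{11} - 4647 = - \frac{50869}{11}$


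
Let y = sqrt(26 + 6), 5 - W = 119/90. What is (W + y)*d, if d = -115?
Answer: -7613/18 - 460*sqrt(2) ≈ -1073.5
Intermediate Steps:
W = 331/90 (W = 5 - 119/90 = 331/90 ≈ 3.6778)
y = 4*sqrt(2) (y = sqrt(32) = 4*sqrt(2) ≈ 5.6569)
(W + y)*d = (331/90 + 4*sqrt(2))*(-115) = -7613/18 - 460*sqrt(2)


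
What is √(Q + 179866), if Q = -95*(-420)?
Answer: √219766 ≈ 468.79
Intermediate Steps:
Q = 39900
√(Q + 179866) = √(39900 + 179866) = √219766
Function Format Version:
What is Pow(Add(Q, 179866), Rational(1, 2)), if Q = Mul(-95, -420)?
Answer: Pow(219766, Rational(1, 2)) ≈ 468.79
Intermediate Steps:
Q = 39900
Pow(Add(Q, 179866), Rational(1, 2)) = Pow(Add(39900, 179866), Rational(1, 2)) = Pow(219766, Rational(1, 2))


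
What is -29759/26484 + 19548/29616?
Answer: -3787847/8170314 ≈ -0.46361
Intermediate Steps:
-29759/26484 + 19548/29616 = -29759*1/26484 + 19548*(1/29616) = -29759/26484 + 1629/2468 = -3787847/8170314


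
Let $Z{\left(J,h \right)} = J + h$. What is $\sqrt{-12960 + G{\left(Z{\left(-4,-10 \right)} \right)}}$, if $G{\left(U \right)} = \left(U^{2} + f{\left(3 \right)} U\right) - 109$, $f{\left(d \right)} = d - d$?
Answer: $i \sqrt{12873} \approx 113.46 i$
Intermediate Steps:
$f{\left(d \right)} = 0$
$G{\left(U \right)} = -109 + U^{2}$ ($G{\left(U \right)} = \left(U^{2} + 0 U\right) - 109 = \left(U^{2} + 0\right) - 109 = U^{2} - 109 = -109 + U^{2}$)
$\sqrt{-12960 + G{\left(Z{\left(-4,-10 \right)} \right)}} = \sqrt{-12960 - \left(109 - \left(-4 - 10\right)^{2}\right)} = \sqrt{-12960 - \left(109 - \left(-14\right)^{2}\right)} = \sqrt{-12960 + \left(-109 + 196\right)} = \sqrt{-12960 + 87} = \sqrt{-12873} = i \sqrt{12873}$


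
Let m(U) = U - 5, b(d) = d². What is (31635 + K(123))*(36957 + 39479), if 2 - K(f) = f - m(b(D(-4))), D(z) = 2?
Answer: 2408727668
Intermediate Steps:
m(U) = -5 + U
K(f) = 1 - f (K(f) = 2 - (f - (-5 + 2²)) = 2 - (f - (-5 + 4)) = 2 - (f - 1*(-1)) = 2 - (f + 1) = 2 - (1 + f) = 2 + (-1 - f) = 1 - f)
(31635 + K(123))*(36957 + 39479) = (31635 + (1 - 1*123))*(36957 + 39479) = (31635 + (1 - 123))*76436 = (31635 - 122)*76436 = 31513*76436 = 2408727668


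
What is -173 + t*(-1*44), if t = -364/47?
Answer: 7885/47 ≈ 167.77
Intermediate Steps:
t = -364/47 (t = -364*1/47 = -364/47 ≈ -7.7447)
-173 + t*(-1*44) = -173 - (-364)*44/47 = -173 - 364/47*(-44) = -173 + 16016/47 = 7885/47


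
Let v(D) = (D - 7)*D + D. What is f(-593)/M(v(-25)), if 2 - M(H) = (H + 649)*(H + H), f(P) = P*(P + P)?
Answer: -351649/1103599 ≈ -0.31864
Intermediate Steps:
f(P) = 2*P² (f(P) = P*(2*P) = 2*P²)
v(D) = D + D*(-7 + D) (v(D) = (-7 + D)*D + D = D*(-7 + D) + D = D + D*(-7 + D))
M(H) = 2 - 2*H*(649 + H) (M(H) = 2 - (H + 649)*(H + H) = 2 - (649 + H)*2*H = 2 - 2*H*(649 + H))
f(-593)/M(v(-25)) = (2*(-593)²)/(2 - (-32450)*(-6 - 25) - 2*625*(-6 - 25)²) = (2*351649)/(2 - (-32450)*(-31) - 2*(-25*(-31))²) = 703298/(2 - 1298*775 - 2*775²) = 703298/(2 - 1005950 - 2*600625) = 703298/(2 - 1005950 - 1201250) = 703298/(-2207198) = 703298*(-1/2207198) = -351649/1103599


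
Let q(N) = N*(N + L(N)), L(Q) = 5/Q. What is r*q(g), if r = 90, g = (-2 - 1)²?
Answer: 7740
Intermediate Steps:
g = 9 (g = (-3)² = 9)
q(N) = N*(N + 5/N)
r*q(g) = 90*(5 + 9²) = 90*(5 + 81) = 90*86 = 7740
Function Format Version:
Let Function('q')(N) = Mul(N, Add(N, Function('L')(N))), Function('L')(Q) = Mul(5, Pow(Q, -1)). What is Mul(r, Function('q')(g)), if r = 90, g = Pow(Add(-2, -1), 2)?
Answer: 7740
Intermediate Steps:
g = 9 (g = Pow(-3, 2) = 9)
Function('q')(N) = Mul(N, Add(N, Mul(5, Pow(N, -1))))
Mul(r, Function('q')(g)) = Mul(90, Add(5, Pow(9, 2))) = Mul(90, Add(5, 81)) = Mul(90, 86) = 7740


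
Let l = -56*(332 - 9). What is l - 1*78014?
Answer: -96102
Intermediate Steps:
l = -18088 (l = -56*323 = -18088)
l - 1*78014 = -18088 - 1*78014 = -18088 - 78014 = -96102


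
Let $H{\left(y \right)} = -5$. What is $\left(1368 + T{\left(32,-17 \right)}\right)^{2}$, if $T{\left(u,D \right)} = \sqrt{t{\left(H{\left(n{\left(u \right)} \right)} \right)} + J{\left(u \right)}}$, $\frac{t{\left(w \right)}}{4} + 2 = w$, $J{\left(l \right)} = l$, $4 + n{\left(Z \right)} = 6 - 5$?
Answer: $1876900$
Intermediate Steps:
$n{\left(Z \right)} = -3$ ($n{\left(Z \right)} = -4 + \left(6 - 5\right) = -4 + 1 = -3$)
$t{\left(w \right)} = -8 + 4 w$
$T{\left(u,D \right)} = \sqrt{-28 + u}$ ($T{\left(u,D \right)} = \sqrt{\left(-8 + 4 \left(-5\right)\right) + u} = \sqrt{\left(-8 - 20\right) + u} = \sqrt{-28 + u}$)
$\left(1368 + T{\left(32,-17 \right)}\right)^{2} = \left(1368 + \sqrt{-28 + 32}\right)^{2} = \left(1368 + \sqrt{4}\right)^{2} = \left(1368 + 2\right)^{2} = 1370^{2} = 1876900$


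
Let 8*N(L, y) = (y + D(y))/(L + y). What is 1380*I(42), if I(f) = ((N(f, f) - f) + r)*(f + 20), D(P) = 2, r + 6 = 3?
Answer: -26912185/7 ≈ -3.8446e+6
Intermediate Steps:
r = -3 (r = -6 + 3 = -3)
N(L, y) = (2 + y)/(8*(L + y)) (N(L, y) = ((y + 2)/(L + y))/8 = ((2 + y)/(L + y))/8 = (2 + y)/(8*(L + y)))
I(f) = (20 + f)*(-3 - f + (2 + f)/(16*f)) (I(f) = (((2 + f)/(8*(f + f)) - f) - 3)*(f + 20) = (((2 + f)/(8*((2*f))) - f) - 3)*(20 + f) = (((1/(2*f))*(2 + f)/8 - f) - 3)*(20 + f) = (((2 + f)/(16*f) - f) - 3)*(20 + f) = ((-f + (2 + f)/(16*f)) - 3)*(20 + f) = (-3 - f + (2 + f)/(16*f))*(20 + f) = (20 + f)*(-3 - f + (2 + f)/(16*f)))
1380*I(42) = 1380*(-469/8 - 1*42² - 367/16*42 + (5/2)/42) = 1380*(-469/8 - 1*1764 - 7707/8 + (5/2)*(1/42)) = 1380*(-469/8 - 1764 - 7707/8 + 5/84) = 1380*(-234019/84) = -26912185/7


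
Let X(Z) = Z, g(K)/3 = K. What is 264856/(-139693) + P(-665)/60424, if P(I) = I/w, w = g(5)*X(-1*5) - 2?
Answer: -176026977549/92848908152 ≈ -1.8958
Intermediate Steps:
g(K) = 3*K
w = -77 (w = (3*5)*(-1*5) - 2 = 15*(-5) - 2 = -75 - 2 = -77)
P(I) = -I/77 (P(I) = I/(-77) = I*(-1/77) = -I/77)
264856/(-139693) + P(-665)/60424 = 264856/(-139693) - 1/77*(-665)/60424 = 264856*(-1/139693) + (95/11)*(1/60424) = -264856/139693 + 95/664664 = -176026977549/92848908152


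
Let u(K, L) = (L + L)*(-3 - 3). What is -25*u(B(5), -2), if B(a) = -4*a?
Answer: -600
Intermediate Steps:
u(K, L) = -12*L (u(K, L) = (2*L)*(-6) = -12*L)
-25*u(B(5), -2) = -(-300)*(-2) = -25*24 = -600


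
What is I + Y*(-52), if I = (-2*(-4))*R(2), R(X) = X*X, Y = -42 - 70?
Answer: 5856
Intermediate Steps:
Y = -112
R(X) = X²
I = 32 (I = -2*(-4)*2² = 8*4 = 32)
I + Y*(-52) = 32 - 112*(-52) = 32 + 5824 = 5856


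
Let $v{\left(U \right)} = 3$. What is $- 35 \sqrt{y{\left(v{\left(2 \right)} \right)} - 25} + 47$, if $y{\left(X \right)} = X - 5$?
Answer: $47 - 105 i \sqrt{3} \approx 47.0 - 181.87 i$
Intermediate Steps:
$y{\left(X \right)} = -5 + X$
$- 35 \sqrt{y{\left(v{\left(2 \right)} \right)} - 25} + 47 = - 35 \sqrt{\left(-5 + 3\right) - 25} + 47 = - 35 \sqrt{-2 - 25} + 47 = - 35 \sqrt{-27} + 47 = - 35 \cdot 3 i \sqrt{3} + 47 = - 105 i \sqrt{3} + 47 = 47 - 105 i \sqrt{3}$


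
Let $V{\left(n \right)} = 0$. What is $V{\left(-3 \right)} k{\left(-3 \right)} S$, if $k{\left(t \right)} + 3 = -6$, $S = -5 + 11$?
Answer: $0$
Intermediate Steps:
$S = 6$
$k{\left(t \right)} = -9$ ($k{\left(t \right)} = -3 - 6 = -9$)
$V{\left(-3 \right)} k{\left(-3 \right)} S = 0 \left(-9\right) 6 = 0 \cdot 6 = 0$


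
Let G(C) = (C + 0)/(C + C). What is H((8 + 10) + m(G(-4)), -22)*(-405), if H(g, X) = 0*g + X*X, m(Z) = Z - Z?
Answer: -196020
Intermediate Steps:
G(C) = 1/2 (G(C) = C/((2*C)) = C*(1/(2*C)) = 1/2)
m(Z) = 0
H(g, X) = X**2 (H(g, X) = 0 + X**2 = X**2)
H((8 + 10) + m(G(-4)), -22)*(-405) = (-22)**2*(-405) = 484*(-405) = -196020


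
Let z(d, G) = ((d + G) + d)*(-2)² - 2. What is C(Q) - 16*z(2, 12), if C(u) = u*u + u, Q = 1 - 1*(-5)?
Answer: -950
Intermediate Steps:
Q = 6 (Q = 1 + 5 = 6)
z(d, G) = -2 + 4*G + 8*d (z(d, G) = ((G + d) + d)*4 - 2 = (G + 2*d)*4 - 2 = (4*G + 8*d) - 2 = -2 + 4*G + 8*d)
C(u) = u + u² (C(u) = u² + u = u + u²)
C(Q) - 16*z(2, 12) = 6*(1 + 6) - 16*(-2 + 4*12 + 8*2) = 6*7 - 16*(-2 + 48 + 16) = 42 - 16*62 = 42 - 992 = -950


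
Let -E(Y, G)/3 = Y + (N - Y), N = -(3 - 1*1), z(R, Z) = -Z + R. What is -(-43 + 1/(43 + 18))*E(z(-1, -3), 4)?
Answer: 15732/61 ≈ 257.90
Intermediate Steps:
z(R, Z) = R - Z
N = -2 (N = -(3 - 1) = -1*2 = -2)
E(Y, G) = 6 (E(Y, G) = -3*(Y + (-2 - Y)) = -3*(-2) = 6)
-(-43 + 1/(43 + 18))*E(z(-1, -3), 4) = -(-43 + 1/(43 + 18))*6 = -(-43 + 1/61)*6 = -(-2622)*6/61 = -1*(-15732/61) = 15732/61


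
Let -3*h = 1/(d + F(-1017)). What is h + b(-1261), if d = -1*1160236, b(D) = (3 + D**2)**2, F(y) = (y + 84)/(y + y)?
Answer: 1989014017846393021298/786639697 ≈ 2.5285e+12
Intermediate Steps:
F(y) = (84 + y)/(2*y) (F(y) = (84 + y)/((2*y)) = (84 + y)*(1/(2*y)) = (84 + y)/(2*y))
d = -1160236
h = 226/786639697 (h = -1/(3*(-1160236 + (1/2)*(84 - 1017)/(-1017))) = -1/(3*(-1160236 + (1/2)*(-1/1017)*(-933))) = -1/(3*(-1160236 + 311/678)) = -1/(3*(-786639697/678)) = -1/3*(-678/786639697) = 226/786639697 ≈ 2.8730e-7)
h + b(-1261) = 226/786639697 + (3 + (-1261)**2)**2 = 226/786639697 + (3 + 1590121)**2 = 226/786639697 + 1590124**2 = 226/786639697 + 2528494335376 = 1989014017846393021298/786639697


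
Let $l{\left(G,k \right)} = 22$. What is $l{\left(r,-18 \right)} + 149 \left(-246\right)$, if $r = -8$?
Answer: $-36632$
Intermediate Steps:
$l{\left(r,-18 \right)} + 149 \left(-246\right) = 22 + 149 \left(-246\right) = 22 - 36654 = -36632$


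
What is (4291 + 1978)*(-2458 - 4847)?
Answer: -45795045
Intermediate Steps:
(4291 + 1978)*(-2458 - 4847) = 6269*(-7305) = -45795045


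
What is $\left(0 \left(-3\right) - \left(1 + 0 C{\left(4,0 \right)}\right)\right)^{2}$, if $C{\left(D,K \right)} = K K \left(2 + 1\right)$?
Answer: $1$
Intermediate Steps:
$C{\left(D,K \right)} = 3 K^{2}$ ($C{\left(D,K \right)} = K K 3 = K 3 K = 3 K^{2}$)
$\left(0 \left(-3\right) - \left(1 + 0 C{\left(4,0 \right)}\right)\right)^{2} = \left(0 \left(-3\right) - \left(1 + 0 \cdot 3 \cdot 0^{2}\right)\right)^{2} = \left(0 - \left(1 + 0 \cdot 3 \cdot 0\right)\right)^{2} = \left(0 + \left(0 \cdot 0 - 1\right)\right)^{2} = \left(0 + \left(0 - 1\right)\right)^{2} = \left(0 - 1\right)^{2} = \left(-1\right)^{2} = 1$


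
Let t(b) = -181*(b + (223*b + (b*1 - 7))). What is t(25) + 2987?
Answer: -1013871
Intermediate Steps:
t(b) = 1267 - 40725*b (t(b) = -181*(b + (223*b + (b - 7))) = -181*(b + (223*b + (-7 + b))) = -181*(b + (-7 + 224*b)) = -181*(-7 + 225*b) = 1267 - 40725*b)
t(25) + 2987 = (1267 - 40725*25) + 2987 = (1267 - 1018125) + 2987 = -1016858 + 2987 = -1013871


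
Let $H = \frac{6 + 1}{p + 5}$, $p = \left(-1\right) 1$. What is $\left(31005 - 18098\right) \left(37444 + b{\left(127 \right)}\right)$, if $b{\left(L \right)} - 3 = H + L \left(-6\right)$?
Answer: $\frac{1894063529}{4} \approx 4.7352 \cdot 10^{8}$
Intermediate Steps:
$p = -1$
$H = \frac{7}{4}$ ($H = \frac{6 + 1}{-1 + 5} = \frac{7}{4} \approx 1.75$)
$b{\left(L \right)} = \frac{19}{4} - 6 L$ ($b{\left(L \right)} = 3 + \left(\frac{7}{4} + L \left(-6\right)\right) = 3 - \left(- \frac{7}{4} + 6 L\right) = \frac{19}{4} - 6 L$)
$\left(31005 - 18098\right) \left(37444 + b{\left(127 \right)}\right) = \left(31005 - 18098\right) \left(37444 + \left(\frac{19}{4} - 762\right)\right) = 12907 \left(37444 + \left(\frac{19}{4} - 762\right)\right) = 12907 \left(37444 - \frac{3029}{4}\right) = 12907 \cdot \frac{146747}{4} = \frac{1894063529}{4}$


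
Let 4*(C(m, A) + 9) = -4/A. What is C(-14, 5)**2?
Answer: 2116/25 ≈ 84.640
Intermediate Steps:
C(m, A) = -9 - 1/A (C(m, A) = -9 + (-4/A)/4 = -9 - 1/A)
C(-14, 5)**2 = (-9 - 1/5)**2 = (-46/5)**2 = 2116/25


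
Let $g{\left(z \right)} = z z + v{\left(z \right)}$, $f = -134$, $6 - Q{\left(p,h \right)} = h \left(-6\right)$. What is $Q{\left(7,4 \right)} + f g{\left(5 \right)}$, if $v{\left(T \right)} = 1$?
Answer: $-3454$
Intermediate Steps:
$Q{\left(p,h \right)} = 6 + 6 h$ ($Q{\left(p,h \right)} = 6 - h \left(-6\right) = 6 - - 6 h = 6 + 6 h$)
$g{\left(z \right)} = 1 + z^{2}$ ($g{\left(z \right)} = z z + 1 = z^{2} + 1 = 1 + z^{2}$)
$Q{\left(7,4 \right)} + f g{\left(5 \right)} = \left(6 + 6 \cdot 4\right) - 134 \left(1 + 5^{2}\right) = \left(6 + 24\right) - 134 \left(1 + 25\right) = 30 - 3484 = -3454$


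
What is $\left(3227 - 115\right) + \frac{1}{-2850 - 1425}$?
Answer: $\frac{13303799}{4275} \approx 3112.0$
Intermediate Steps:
$\left(3227 - 115\right) + \frac{1}{-2850 - 1425} = 3112 + \frac{1}{-4275} = 3112 - \frac{1}{4275} = \frac{13303799}{4275}$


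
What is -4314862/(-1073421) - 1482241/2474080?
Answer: 9084245160499/2655729427680 ≈ 3.4206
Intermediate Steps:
-4314862/(-1073421) - 1482241/2474080 = -4314862*(-1/1073421) - 1482241*1/2474080 = 4314862/1073421 - 1482241/2474080 = 9084245160499/2655729427680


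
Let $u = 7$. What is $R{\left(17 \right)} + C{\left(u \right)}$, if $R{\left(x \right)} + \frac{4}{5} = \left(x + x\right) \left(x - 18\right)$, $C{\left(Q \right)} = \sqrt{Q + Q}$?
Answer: $- \frac{174}{5} + \sqrt{14} \approx -31.058$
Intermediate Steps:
$C{\left(Q \right)} = \sqrt{2} \sqrt{Q}$ ($C{\left(Q \right)} = \sqrt{2 Q} = \sqrt{2} \sqrt{Q}$)
$R{\left(x \right)} = - \frac{4}{5} + 2 x \left(-18 + x\right)$ ($R{\left(x \right)} = - \frac{4}{5} + \left(x + x\right) \left(x - 18\right) = - \frac{4}{5} + 2 x \left(x - 18\right) = - \frac{4}{5} + 2 x \left(-18 + x\right)$)
$R{\left(17 \right)} + C{\left(u \right)} = \left(- \frac{4}{5} - 612 + 2 \cdot 17^{2}\right) + \sqrt{2} \sqrt{7} = \left(- \frac{4}{5} - 612 + 2 \cdot 289\right) + \sqrt{14} = \left(- \frac{4}{5} - 612 + 578\right) + \sqrt{14} = - \frac{174}{5} + \sqrt{14}$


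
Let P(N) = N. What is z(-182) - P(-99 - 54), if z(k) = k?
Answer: -29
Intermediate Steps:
z(-182) - P(-99 - 54) = -182 - (-99 - 54) = -182 - 1*(-153) = -182 + 153 = -29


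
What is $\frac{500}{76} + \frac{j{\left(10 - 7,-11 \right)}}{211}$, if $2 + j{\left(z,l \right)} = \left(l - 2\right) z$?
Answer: $\frac{25596}{4009} \approx 6.3846$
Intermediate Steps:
$j{\left(z,l \right)} = -2 + z \left(-2 + l\right)$ ($j{\left(z,l \right)} = -2 + \left(l - 2\right) z = -2 + \left(-2 + l\right) z = -2 + z \left(-2 + l\right)$)
$\frac{500}{76} + \frac{j{\left(10 - 7,-11 \right)}}{211} = \frac{500}{76} + \frac{-2 - 2 \left(10 - 7\right) - 11 \left(10 - 7\right)}{211} = 500 \cdot \frac{1}{76} + \left(-2 - 2 \left(10 - 7\right) - 11 \left(10 - 7\right)\right) \frac{1}{211} = \frac{125}{19} + \left(-2 - 6 - 33\right) \frac{1}{211} = \frac{125}{19} - \frac{41}{211} = \frac{25596}{4009}$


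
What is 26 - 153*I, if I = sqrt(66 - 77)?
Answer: 26 - 153*I*sqrt(11) ≈ 26.0 - 507.44*I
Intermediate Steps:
I = I*sqrt(11) (I = sqrt(-11) = I*sqrt(11) ≈ 3.3166*I)
26 - 153*I = 26 - 153*I*sqrt(11)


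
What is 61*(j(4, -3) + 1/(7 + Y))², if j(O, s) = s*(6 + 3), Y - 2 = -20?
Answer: 5417044/121 ≈ 44769.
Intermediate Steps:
Y = -18 (Y = 2 - 20 = -18)
j(O, s) = 9*s (j(O, s) = s*9 = 9*s)
61*(j(4, -3) + 1/(7 + Y))² = 61*(9*(-3) + 1/(7 - 18))² = 61*(-27 + 1/(-11))² = 61*(-27 - 1/11)² = 61*(-298/11)² = 61*(88804/121) = 5417044/121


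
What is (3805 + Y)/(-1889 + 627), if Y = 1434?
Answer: -5239/1262 ≈ -4.1513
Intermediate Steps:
(3805 + Y)/(-1889 + 627) = (3805 + 1434)/(-1889 + 627) = 5239/(-1262) = 5239*(-1/1262) = -5239/1262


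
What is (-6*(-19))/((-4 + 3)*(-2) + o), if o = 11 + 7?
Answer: 57/10 ≈ 5.7000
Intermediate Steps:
o = 18
(-6*(-19))/((-4 + 3)*(-2) + o) = (-6*(-19))/((-4 + 3)*(-2) + 18) = 114/(-1*(-2) + 18) = 114/(2 + 18) = 114/20 = 114*(1/20) = 57/10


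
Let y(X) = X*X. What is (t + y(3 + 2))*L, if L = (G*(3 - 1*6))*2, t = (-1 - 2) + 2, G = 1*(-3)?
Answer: 432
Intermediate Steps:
G = -3
y(X) = X²
t = -1 (t = -3 + 2 = -1)
L = 18 (L = -3*(3 - 1*6)*2 = -3*(3 - 6)*2 = -3*(-3)*2 = 9*2 = 18)
(t + y(3 + 2))*L = (-1 + (3 + 2)²)*18 = (-1 + 5²)*18 = (-1 + 25)*18 = 24*18 = 432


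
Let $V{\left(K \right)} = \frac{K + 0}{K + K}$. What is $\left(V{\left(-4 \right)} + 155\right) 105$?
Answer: $\frac{32655}{2} \approx 16328.0$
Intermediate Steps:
$V{\left(K \right)} = \frac{1}{2}$ ($V{\left(K \right)} = \frac{K}{2 K} = K \frac{1}{2 K} = \frac{1}{2}$)
$\left(V{\left(-4 \right)} + 155\right) 105 = \left(\frac{1}{2} + 155\right) 105 = \frac{311}{2} \cdot 105 = \frac{32655}{2}$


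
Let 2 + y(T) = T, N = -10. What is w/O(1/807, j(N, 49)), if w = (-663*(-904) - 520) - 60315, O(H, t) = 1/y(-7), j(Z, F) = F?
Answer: -4846653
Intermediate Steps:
y(T) = -2 + T
O(H, t) = -1/9 (O(H, t) = 1/(-2 - 7) = 1/(-9) = -1/9)
w = 538517 (w = (599352 - 520) - 60315 = 598832 - 60315 = 538517)
w/O(1/807, j(N, 49)) = 538517/(-1/9) = 538517*(-9) = -4846653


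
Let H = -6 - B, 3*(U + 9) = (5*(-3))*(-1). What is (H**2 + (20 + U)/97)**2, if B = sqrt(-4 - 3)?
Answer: -1481031/9409 + 67896*I*sqrt(7)/97 ≈ -157.41 + 1851.9*I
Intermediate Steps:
B = I*sqrt(7) (B = sqrt(-7) = I*sqrt(7) ≈ 2.6458*I)
U = -4 (U = -9 + ((5*(-3))*(-1))/3 = -9 + (-15*(-1))/3 = -9 + (1/3)*15 = -9 + 5 = -4)
H = -6 - I*sqrt(7) ≈ -6.0 - 2.6458*I
(H**2 + (20 + U)/97)**2 = ((-6 - I*sqrt(7))**2 + (20 - 4)/97)**2 = ((-6 - I*sqrt(7))**2 + 16*(1/97))**2 = ((-6 - I*sqrt(7))**2 + 16/97)**2 = (16/97 + (-6 - I*sqrt(7))**2)**2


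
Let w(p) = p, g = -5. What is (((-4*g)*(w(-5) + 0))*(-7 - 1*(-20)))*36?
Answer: -46800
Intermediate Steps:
(((-4*g)*(w(-5) + 0))*(-7 - 1*(-20)))*36 = (((-4*(-5))*(-5 + 0))*(-7 - 1*(-20)))*36 = ((20*(-5))*(-7 + 20))*36 = -100*13*36 = -1300*36 = -46800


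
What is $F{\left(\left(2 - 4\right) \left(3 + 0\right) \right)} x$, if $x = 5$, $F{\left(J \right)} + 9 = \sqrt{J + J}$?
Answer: $-45 + 10 i \sqrt{3} \approx -45.0 + 17.32 i$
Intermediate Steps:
$F{\left(J \right)} = -9 + \sqrt{2} \sqrt{J}$ ($F{\left(J \right)} = -9 + \sqrt{J + J} = -9 + \sqrt{2 J} = -9 + \sqrt{2} \sqrt{J}$)
$F{\left(\left(2 - 4\right) \left(3 + 0\right) \right)} x = \left(-9 + \sqrt{2} \sqrt{\left(2 - 4\right) \left(3 + 0\right)}\right) 5 = \left(-9 + \sqrt{2} \sqrt{\left(-2\right) 3}\right) 5 = \left(-9 + \sqrt{2} \sqrt{-6}\right) 5 = \left(-9 + \sqrt{2} i \sqrt{6}\right) 5 = \left(-9 + 2 i \sqrt{3}\right) 5 = -45 + 10 i \sqrt{3}$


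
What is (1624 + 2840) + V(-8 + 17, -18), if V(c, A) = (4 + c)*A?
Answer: 4230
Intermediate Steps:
V(c, A) = A*(4 + c)
(1624 + 2840) + V(-8 + 17, -18) = (1624 + 2840) - 18*(4 + (-8 + 17)) = 4464 - 18*(4 + 9) = 4464 - 18*13 = 4464 - 234 = 4230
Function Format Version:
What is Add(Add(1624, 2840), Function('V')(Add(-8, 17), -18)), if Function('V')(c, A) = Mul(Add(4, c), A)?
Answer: 4230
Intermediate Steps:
Function('V')(c, A) = Mul(A, Add(4, c))
Add(Add(1624, 2840), Function('V')(Add(-8, 17), -18)) = Add(Add(1624, 2840), Mul(-18, Add(4, Add(-8, 17)))) = Add(4464, Mul(-18, Add(4, 9))) = Add(4464, Mul(-18, 13)) = Add(4464, -234) = 4230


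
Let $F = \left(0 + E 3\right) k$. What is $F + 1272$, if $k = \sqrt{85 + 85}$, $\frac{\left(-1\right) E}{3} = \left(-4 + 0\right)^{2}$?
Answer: $1272 - 144 \sqrt{170} \approx -605.53$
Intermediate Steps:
$E = -48$ ($E = - 3 \left(-4 + 0\right)^{2} = - 3 \left(-4\right)^{2} = \left(-3\right) 16 = -48$)
$k = \sqrt{170} \approx 13.038$
$F = - 144 \sqrt{170}$ ($F = \left(0 - 144\right) \sqrt{170} = - 144 \sqrt{170} \approx -1877.5$)
$F + 1272 = - 144 \sqrt{170} + 1272 = 1272 - 144 \sqrt{170}$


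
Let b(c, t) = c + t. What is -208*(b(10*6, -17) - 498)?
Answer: 94640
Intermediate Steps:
-208*(b(10*6, -17) - 498) = -208*((10*6 - 17) - 498) = -208*((60 - 17) - 498) = -208*(43 - 498) = -208*(-455) = 94640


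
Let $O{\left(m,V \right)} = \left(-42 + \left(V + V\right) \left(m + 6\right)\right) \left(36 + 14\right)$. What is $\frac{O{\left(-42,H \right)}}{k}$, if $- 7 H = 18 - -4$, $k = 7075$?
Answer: $\frac{2580}{1981} \approx 1.3024$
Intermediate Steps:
$H = - \frac{22}{7}$ ($H = - \frac{18 - -4}{7} = - \frac{18 + 4}{7} = \left(- \frac{1}{7}\right) 22 = - \frac{22}{7} \approx -3.1429$)
$O{\left(m,V \right)} = -2100 + 100 V \left(6 + m\right)$ ($O{\left(m,V \right)} = \left(-42 + 2 V \left(6 + m\right)\right) 50 = -2100 + 100 V \left(6 + m\right)$)
$\frac{O{\left(-42,H \right)}}{k} = \frac{-2100 + 600 \left(- \frac{22}{7}\right) + 100 \left(- \frac{22}{7}\right) \left(-42\right)}{7075} = \left(-2100 - \frac{13200}{7} + 13200\right) \frac{1}{7075} = \frac{64500}{7} \cdot \frac{1}{7075} = \frac{2580}{1981}$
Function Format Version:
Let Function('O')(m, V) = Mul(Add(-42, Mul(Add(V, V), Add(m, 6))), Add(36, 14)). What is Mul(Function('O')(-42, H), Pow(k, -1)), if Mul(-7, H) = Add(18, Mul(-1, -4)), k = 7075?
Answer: Rational(2580, 1981) ≈ 1.3024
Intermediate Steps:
H = Rational(-22, 7) (H = Mul(Rational(-1, 7), Add(18, Mul(-1, -4))) = Mul(Rational(-1, 7), Add(18, 4)) = Mul(Rational(-1, 7), 22) = Rational(-22, 7) ≈ -3.1429)
Function('O')(m, V) = Add(-2100, Mul(100, V, Add(6, m))) (Function('O')(m, V) = Mul(Add(-42, Mul(Mul(2, V), Add(6, m))), 50) = Mul(Add(-42, Mul(2, V, Add(6, m))), 50) = Add(-2100, Mul(100, V, Add(6, m))))
Mul(Function('O')(-42, H), Pow(k, -1)) = Mul(Add(-2100, Mul(600, Rational(-22, 7)), Mul(100, Rational(-22, 7), -42)), Pow(7075, -1)) = Mul(Add(-2100, Rational(-13200, 7), 13200), Rational(1, 7075)) = Mul(Rational(64500, 7), Rational(1, 7075)) = Rational(2580, 1981)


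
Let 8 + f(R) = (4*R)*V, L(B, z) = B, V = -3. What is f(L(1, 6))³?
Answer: -8000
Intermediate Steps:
f(R) = -8 - 12*R (f(R) = -8 + (4*R)*(-3) = -8 - 12*R)
f(L(1, 6))³ = (-8 - 12*1)³ = (-8 - 12)³ = (-20)³ = -8000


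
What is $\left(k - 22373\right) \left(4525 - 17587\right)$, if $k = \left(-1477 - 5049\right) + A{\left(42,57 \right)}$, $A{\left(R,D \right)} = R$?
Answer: $376930134$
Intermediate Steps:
$k = -6484$ ($k = \left(-1477 - 5049\right) + 42 = -6526 + 42 = -6484$)
$\left(k - 22373\right) \left(4525 - 17587\right) = \left(-6484 - 22373\right) \left(4525 - 17587\right) = - 28857 \left(4525 - 17587\right) = \left(-28857\right) \left(-13062\right) = 376930134$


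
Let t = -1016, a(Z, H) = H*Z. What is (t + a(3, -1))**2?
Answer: 1038361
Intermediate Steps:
(t + a(3, -1))**2 = (-1016 - 1*3)**2 = (-1016 - 3)**2 = (-1019)**2 = 1038361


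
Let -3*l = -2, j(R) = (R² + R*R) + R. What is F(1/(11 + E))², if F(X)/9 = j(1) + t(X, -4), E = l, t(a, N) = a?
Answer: 944784/1225 ≈ 771.25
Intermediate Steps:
j(R) = R + 2*R² (j(R) = (R² + R²) + R = 2*R² + R = R + 2*R²)
l = ⅔ (l = -⅓*(-2) = ⅔ ≈ 0.66667)
E = ⅔ ≈ 0.66667
F(X) = 27 + 9*X (F(X) = 9*(1*(1 + 2*1) + X) = 9*(1*(1 + 2) + X) = 9*(1*3 + X) = 9*(3 + X) = 27 + 9*X)
F(1/(11 + E))² = (27 + 9/(11 + ⅔))² = (27 + 9/(35/3))² = (27 + 9*(3/35))² = (27 + 27/35)² = (972/35)² = 944784/1225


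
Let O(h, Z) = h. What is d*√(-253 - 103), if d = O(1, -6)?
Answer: 2*I*√89 ≈ 18.868*I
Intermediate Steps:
d = 1
d*√(-253 - 103) = 1*√(-253 - 103) = 1*√(-356) = 1*(2*I*√89) = 2*I*√89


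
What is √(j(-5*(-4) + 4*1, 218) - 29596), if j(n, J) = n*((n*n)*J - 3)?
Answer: 2*√745991 ≈ 1727.4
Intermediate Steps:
j(n, J) = n*(-3 + J*n²) (j(n, J) = n*(n²*J - 3) = n*(J*n² - 3) = n*(-3 + J*n²))
√(j(-5*(-4) + 4*1, 218) - 29596) = √((-5*(-4) + 4*1)*(-3 + 218*(-5*(-4) + 4*1)²) - 29596) = √((20 + 4)*(-3 + 218*(20 + 4)²) - 29596) = √(24*(-3 + 218*24²) - 29596) = √(24*(-3 + 218*576) - 29596) = √(24*(-3 + 125568) - 29596) = √(24*125565 - 29596) = √(3013560 - 29596) = √2983964 = 2*√745991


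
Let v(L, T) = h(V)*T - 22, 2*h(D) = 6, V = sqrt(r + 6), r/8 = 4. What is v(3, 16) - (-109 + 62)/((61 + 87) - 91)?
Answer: 1529/57 ≈ 26.825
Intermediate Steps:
r = 32 (r = 8*4 = 32)
V = sqrt(38) (V = sqrt(32 + 6) = sqrt(38) ≈ 6.1644)
h(D) = 3 (h(D) = (1/2)*6 = 3)
v(L, T) = -22 + 3*T (v(L, T) = 3*T - 22 = -22 + 3*T)
v(3, 16) - (-109 + 62)/((61 + 87) - 91) = (-22 + 3*16) - (-109 + 62)/((61 + 87) - 91) = (-22 + 48) - (-47)/(148 - 91) = 26 - (-47)/57 = 26 - 1*(-47/57) = 26 + 47/57 = 1529/57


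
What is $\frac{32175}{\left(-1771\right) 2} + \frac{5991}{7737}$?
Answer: $- \frac{6900541}{830438} \approx -8.3095$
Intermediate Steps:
$\frac{32175}{\left(-1771\right) 2} + \frac{5991}{7737} = \frac{32175}{-3542} + 5991 \cdot \frac{1}{7737} = 32175 \left(- \frac{1}{3542}\right) + \frac{1997}{2579} = - \frac{2925}{322} + \frac{1997}{2579} = - \frac{6900541}{830438}$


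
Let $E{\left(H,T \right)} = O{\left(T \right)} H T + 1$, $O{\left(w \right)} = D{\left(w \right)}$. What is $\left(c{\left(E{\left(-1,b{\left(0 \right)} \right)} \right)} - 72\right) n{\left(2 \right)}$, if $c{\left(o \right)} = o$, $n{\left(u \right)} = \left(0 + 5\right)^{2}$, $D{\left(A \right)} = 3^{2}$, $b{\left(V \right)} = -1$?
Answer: $-1550$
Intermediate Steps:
$D{\left(A \right)} = 9$
$O{\left(w \right)} = 9$
$n{\left(u \right)} = 25$ ($n{\left(u \right)} = 5^{2} = 25$)
$E{\left(H,T \right)} = 1 + 9 H T$ ($E{\left(H,T \right)} = 9 H T + 1 = 1 + 9 H T$)
$\left(c{\left(E{\left(-1,b{\left(0 \right)} \right)} \right)} - 72\right) n{\left(2 \right)} = \left(\left(1 + 9 \left(-1\right) \left(-1\right)\right) - 72\right) 25 = \left(\left(1 + 9\right) - 72\right) 25 = \left(10 - 72\right) 25 = \left(-62\right) 25 = -1550$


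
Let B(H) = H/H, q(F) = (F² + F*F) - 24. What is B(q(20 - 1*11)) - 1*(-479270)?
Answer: 479271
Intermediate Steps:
q(F) = -24 + 2*F² (q(F) = (F² + F²) - 24 = 2*F² - 24 = -24 + 2*F²)
B(H) = 1
B(q(20 - 1*11)) - 1*(-479270) = 1 - 1*(-479270) = 1 + 479270 = 479271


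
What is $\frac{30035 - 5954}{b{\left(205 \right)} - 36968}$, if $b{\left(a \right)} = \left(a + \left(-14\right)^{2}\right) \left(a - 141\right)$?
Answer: $- \frac{8027}{3768} \approx -2.1303$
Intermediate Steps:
$b{\left(a \right)} = \left(-141 + a\right) \left(196 + a\right)$ ($b{\left(a \right)} = \left(a + 196\right) \left(-141 + a\right) = \left(196 + a\right) \left(-141 + a\right) = \left(-141 + a\right) \left(196 + a\right)$)
$\frac{30035 - 5954}{b{\left(205 \right)} - 36968} = \frac{30035 - 5954}{\left(-27636 + 205^{2} + 55 \cdot 205\right) - 36968} = \frac{24081}{\left(-27636 + 42025 + 11275\right) - 36968} = \frac{24081}{25664 - 36968} = \frac{24081}{-11304} = 24081 \left(- \frac{1}{11304}\right) = - \frac{8027}{3768}$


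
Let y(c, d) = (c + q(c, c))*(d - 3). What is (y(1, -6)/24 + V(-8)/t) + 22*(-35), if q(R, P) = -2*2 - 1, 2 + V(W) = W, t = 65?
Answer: -19985/26 ≈ -768.65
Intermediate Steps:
V(W) = -2 + W
q(R, P) = -5 (q(R, P) = -4 - 1 = -5)
y(c, d) = (-5 + c)*(-3 + d) (y(c, d) = (c - 5)*(d - 3) = (-5 + c)*(-3 + d))
(y(1, -6)/24 + V(-8)/t) + 22*(-35) = ((15 - 5*(-6) - 3*1 + 1*(-6))/24 + (-2 - 8)/65) + 22*(-35) = ((15 + 30 - 3 - 6)*(1/24) - 10*1/65) - 770 = (36*(1/24) - 2/13) - 770 = (3/2 - 2/13) - 770 = 35/26 - 770 = -19985/26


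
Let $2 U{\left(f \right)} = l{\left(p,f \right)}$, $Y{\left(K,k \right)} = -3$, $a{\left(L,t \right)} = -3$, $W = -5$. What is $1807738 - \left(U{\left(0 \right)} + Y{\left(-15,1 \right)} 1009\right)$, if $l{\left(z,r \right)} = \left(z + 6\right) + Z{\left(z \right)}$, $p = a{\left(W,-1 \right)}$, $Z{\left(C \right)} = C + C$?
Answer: $\frac{3621533}{2} \approx 1.8108 \cdot 10^{6}$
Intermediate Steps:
$Z{\left(C \right)} = 2 C$
$p = -3$
$l{\left(z,r \right)} = 6 + 3 z$ ($l{\left(z,r \right)} = \left(z + 6\right) + 2 z = \left(6 + z\right) + 2 z = 6 + 3 z$)
$U{\left(f \right)} = - \frac{3}{2}$ ($U{\left(f \right)} = \frac{6 + 3 \left(-3\right)}{2} = \frac{6 - 9}{2} = \frac{1}{2} \left(-3\right) = - \frac{3}{2}$)
$1807738 - \left(U{\left(0 \right)} + Y{\left(-15,1 \right)} 1009\right) = 1807738 - \left(- \frac{3}{2} - 3027\right) = 1807738 - - \frac{6057}{2} = 1807738 + \frac{6057}{2} = \frac{3621533}{2}$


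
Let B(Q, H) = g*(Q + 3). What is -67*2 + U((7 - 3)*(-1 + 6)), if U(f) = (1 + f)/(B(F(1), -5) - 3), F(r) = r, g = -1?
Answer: -137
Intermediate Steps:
B(Q, H) = -3 - Q (B(Q, H) = -(Q + 3) = -(3 + Q) = -3 - Q)
U(f) = -⅐ - f/7 (U(f) = (1 + f)/((-3 - 1*1) - 3) = (1 + f)/((-3 - 1) - 3) = (1 + f)/(-4 - 3) = (1 + f)/(-7) = (1 + f)*(-⅐) = -⅐ - f/7)
-67*2 + U((7 - 3)*(-1 + 6)) = -67*2 + (-⅐ - (7 - 3)*(-1 + 6)/7) = -134 + (-⅐ - 4*5/7) = -134 + (-⅐ - ⅐*20) = -134 + (-⅐ - 20/7) = -134 - 3 = -137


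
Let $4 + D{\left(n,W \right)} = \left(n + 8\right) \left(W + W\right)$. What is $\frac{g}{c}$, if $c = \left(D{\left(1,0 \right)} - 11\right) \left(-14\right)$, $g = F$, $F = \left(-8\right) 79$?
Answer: $- \frac{316}{105} \approx -3.0095$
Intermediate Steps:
$D{\left(n,W \right)} = -4 + 2 W \left(8 + n\right)$ ($D{\left(n,W \right)} = -4 + \left(n + 8\right) \left(W + W\right) = -4 + \left(8 + n\right) 2 W = -4 + 2 W \left(8 + n\right)$)
$F = -632$
$g = -632$
$c = 210$ ($c = \left(\left(-4 + 16 \cdot 0 + 2 \cdot 0 \cdot 1\right) - 11\right) \left(-14\right) = \left(\left(-4 + 0 + 0\right) - 11\right) \left(-14\right) = \left(-4 - 11\right) \left(-14\right) = \left(-15\right) \left(-14\right) = 210$)
$\frac{g}{c} = - \frac{632}{210} = \left(-632\right) \frac{1}{210} = - \frac{316}{105}$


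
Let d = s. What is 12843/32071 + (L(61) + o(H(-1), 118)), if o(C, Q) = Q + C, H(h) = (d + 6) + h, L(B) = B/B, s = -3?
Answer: 3893434/32071 ≈ 121.40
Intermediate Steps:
d = -3
L(B) = 1
H(h) = 3 + h (H(h) = (-3 + 6) + h = 3 + h)
o(C, Q) = C + Q
12843/32071 + (L(61) + o(H(-1), 118)) = 12843/32071 + (1 + ((3 - 1) + 118)) = 12843*(1/32071) + (1 + (2 + 118)) = 12843/32071 + (1 + 120) = 12843/32071 + 121 = 3893434/32071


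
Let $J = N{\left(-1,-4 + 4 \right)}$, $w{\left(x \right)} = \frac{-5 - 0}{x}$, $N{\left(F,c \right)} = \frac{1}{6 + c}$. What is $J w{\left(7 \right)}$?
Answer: $- \frac{5}{42} \approx -0.11905$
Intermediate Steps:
$w{\left(x \right)} = - \frac{5}{x}$ ($w{\left(x \right)} = \frac{-5 + 0}{x} = - \frac{5}{x}$)
$J = \frac{1}{6}$ ($J = \frac{1}{6 + \left(-4 + 4\right)} = \frac{1}{6 + 0} = \frac{1}{6} \approx 0.16667$)
$J w{\left(7 \right)} = \frac{\left(-5\right) \frac{1}{7}}{6} = \frac{1}{6} \left(- \frac{5}{7}\right) = - \frac{5}{42}$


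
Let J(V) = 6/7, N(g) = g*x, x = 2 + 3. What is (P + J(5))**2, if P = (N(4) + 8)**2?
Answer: 30184036/49 ≈ 6.1600e+5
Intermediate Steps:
x = 5
N(g) = 5*g (N(g) = g*5 = 5*g)
J(V) = 6/7 (J(V) = 6*(1/7) = 6/7)
P = 784 (P = (5*4 + 8)**2 = (20 + 8)**2 = 28**2 = 784)
(P + J(5))**2 = (784 + 6/7)**2 = (5494/7)**2 = 30184036/49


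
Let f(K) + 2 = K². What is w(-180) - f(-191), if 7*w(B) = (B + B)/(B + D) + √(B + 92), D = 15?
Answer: -2808859/77 + 2*I*√22/7 ≈ -36479.0 + 1.3401*I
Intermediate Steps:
f(K) = -2 + K²
w(B) = √(92 + B)/7 + 2*B/(7*(15 + B)) (w(B) = ((B + B)/(B + 15) + √(B + 92))/7 = ((2*B)/(15 + B) + √(92 + B))/7 = (2*B/(15 + B) + √(92 + B))/7 = (√(92 + B) + 2*B/(15 + B))/7 = √(92 + B)/7 + 2*B/(7*(15 + B)))
w(-180) - f(-191) = (2*(-180) + 15*√(92 - 180) - 180*√(92 - 180))/(7*(15 - 180)) - (-2 + (-191)²) = (⅐)*(-360 + 15*√(-88) - 360*I*√22)/(-165) - (-2 + 36481) = (⅐)*(-1/165)*(-360 + 15*(2*I*√22) - 360*I*√22) - 1*36479 = (⅐)*(-1/165)*(-360 + 30*I*√22 - 360*I*√22) - 36479 = (⅐)*(-1/165)*(-360 - 330*I*√22) - 36479 = (24/77 + 2*I*√22/7) - 36479 = -2808859/77 + 2*I*√22/7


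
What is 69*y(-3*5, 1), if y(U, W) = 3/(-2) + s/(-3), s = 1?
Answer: -253/2 ≈ -126.50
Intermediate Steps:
y(U, W) = -11/6 (y(U, W) = 3/(-2) + 1/(-3) = 3*(-½) + 1*(-⅓) = -3/2 - ⅓ = -11/6)
69*y(-3*5, 1) = 69*(-11/6) = -253/2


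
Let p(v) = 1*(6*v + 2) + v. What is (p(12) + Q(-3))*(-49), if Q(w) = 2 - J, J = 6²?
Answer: -2548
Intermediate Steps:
J = 36
Q(w) = -34 (Q(w) = 2 - 1*36 = 2 - 36 = -34)
p(v) = 2 + 7*v (p(v) = 1*(2 + 6*v) + v = (2 + 6*v) + v = 2 + 7*v)
(p(12) + Q(-3))*(-49) = ((2 + 7*12) - 34)*(-49) = ((2 + 84) - 34)*(-49) = (86 - 34)*(-49) = 52*(-49) = -2548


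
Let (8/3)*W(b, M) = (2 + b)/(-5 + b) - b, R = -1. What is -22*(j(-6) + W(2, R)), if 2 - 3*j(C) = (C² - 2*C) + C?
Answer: 1925/6 ≈ 320.83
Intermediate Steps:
j(C) = ⅔ - C²/3 + C/3 (j(C) = ⅔ - ((C² - 2*C) + C)/3 = ⅔ - (C² - C)/3 = ⅔ + (-C²/3 + C/3) = ⅔ - C²/3 + C/3)
W(b, M) = -3*b/8 + 3*(2 + b)/(8*(-5 + b)) (W(b, M) = 3*((2 + b)/(-5 + b) - b)/8 = 3*(-b + (2 + b)/(-5 + b))/8 = -3*b/8 + 3*(2 + b)/(8*(-5 + b)))
-22*(j(-6) + W(2, R)) = -22*((⅔ - ⅓*(-6)² + (⅓)*(-6)) + 3*(2 - 1*2² + 6*2)/(8*(-5 + 2))) = -22*((⅔ - ⅓*36 - 2) + (3/8)*(2 - 1*4 + 12)/(-3)) = -22*((⅔ - 12 - 2) + (3/8)*(-⅓)*(2 - 4 + 12)) = -22*(-40/3 + (3/8)*(-⅓)*10) = -22*(-40/3 - 5/4) = -22*(-175/12) = 1925/6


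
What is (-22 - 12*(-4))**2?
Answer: 676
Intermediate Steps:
(-22 - 12*(-4))**2 = (-22 + 48)**2 = 26**2 = 676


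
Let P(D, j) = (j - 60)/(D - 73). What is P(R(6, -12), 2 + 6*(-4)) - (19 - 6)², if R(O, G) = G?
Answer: -14283/85 ≈ -168.04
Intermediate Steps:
P(D, j) = (-60 + j)/(-73 + D)
P(R(6, -12), 2 + 6*(-4)) - (19 - 6)² = (-60 + (2 + 6*(-4)))/(-73 - 12) - (19 - 6)² = (-60 + (2 - 24))/(-85) - 1*13² = -(-60 - 22)/85 - 1*169 = -1/85*(-82) - 169 = 82/85 - 169 = -14283/85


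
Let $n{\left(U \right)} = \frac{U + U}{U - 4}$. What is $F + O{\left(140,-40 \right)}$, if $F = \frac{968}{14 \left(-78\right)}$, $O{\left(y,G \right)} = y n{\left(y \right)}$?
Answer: $\frac{1333586}{4641} \approx 287.35$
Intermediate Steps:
$n{\left(U \right)} = \frac{2 U}{-4 + U}$
$O{\left(y,G \right)} = \frac{2 y^{2}}{-4 + y}$ ($O{\left(y,G \right)} = y \frac{2 y}{-4 + y} = \frac{2 y^{2}}{-4 + y}$)
$F = - \frac{242}{273}$ ($F = \frac{968}{-1092} = 968 \left(- \frac{1}{1092}\right) = - \frac{242}{273} \approx -0.88645$)
$F + O{\left(140,-40 \right)} = - \frac{242}{273} + \frac{2 \cdot 140^{2}}{-4 + 140} = - \frac{242}{273} + 2 \cdot 19600 \cdot \frac{1}{136} = - \frac{242}{273} + \frac{4900}{17} = \frac{1333586}{4641}$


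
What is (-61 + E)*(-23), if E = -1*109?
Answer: 3910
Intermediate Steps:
E = -109
(-61 + E)*(-23) = (-61 - 109)*(-23) = -170*(-23) = 3910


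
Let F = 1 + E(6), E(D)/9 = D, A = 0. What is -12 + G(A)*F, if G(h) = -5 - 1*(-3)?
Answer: -122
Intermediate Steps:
E(D) = 9*D
G(h) = -2 (G(h) = -5 + 3 = -2)
F = 55 (F = 1 + 9*6 = 1 + 54 = 55)
-12 + G(A)*F = -12 - 2*55 = -12 - 110 = -122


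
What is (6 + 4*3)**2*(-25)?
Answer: -8100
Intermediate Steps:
(6 + 4*3)**2*(-25) = (6 + 12)**2*(-25) = 18**2*(-25) = 324*(-25) = -8100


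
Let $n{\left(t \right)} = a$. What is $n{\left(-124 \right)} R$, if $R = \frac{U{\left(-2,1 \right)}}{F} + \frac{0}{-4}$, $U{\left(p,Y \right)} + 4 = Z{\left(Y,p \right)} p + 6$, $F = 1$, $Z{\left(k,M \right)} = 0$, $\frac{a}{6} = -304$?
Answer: $-3648$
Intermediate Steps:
$a = -1824$ ($a = 6 \left(-304\right) = -1824$)
$n{\left(t \right)} = -1824$
$U{\left(p,Y \right)} = 2$ ($U{\left(p,Y \right)} = -4 + \left(0 p + 6\right) = -4 + \left(0 + 6\right) = -4 + 6 = 2$)
$R = 2$ ($R = \frac{2}{1} + \frac{0}{-4} = 2 \cdot 1 + 0 \left(- \frac{1}{4}\right) = 2 + 0 = 2$)
$n{\left(-124 \right)} R = \left(-1824\right) 2 = -3648$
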